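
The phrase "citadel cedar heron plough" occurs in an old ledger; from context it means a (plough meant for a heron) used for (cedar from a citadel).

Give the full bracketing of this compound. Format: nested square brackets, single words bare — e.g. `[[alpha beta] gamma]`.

Overall it is a kind of plough (specifically "heron plough"); the modifier is "citadel cedar".
Inside "citadel cedar": head "cedar", modifier "citadel".
Inside "heron plough": head "plough", modifier "heron".
So the structure is [[citadel cedar] [heron plough]].

[[citadel cedar] [heron plough]]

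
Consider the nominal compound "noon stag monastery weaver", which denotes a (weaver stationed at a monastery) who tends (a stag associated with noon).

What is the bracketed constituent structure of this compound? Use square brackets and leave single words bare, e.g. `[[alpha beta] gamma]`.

[[noon stag] [monastery weaver]]

Overall it is a kind of weaver (specifically "monastery weaver"); the modifier is "noon stag".
Inside "noon stag": head "stag", modifier "noon".
Inside "monastery weaver": head "weaver", modifier "monastery".
So the structure is [[noon stag] [monastery weaver]].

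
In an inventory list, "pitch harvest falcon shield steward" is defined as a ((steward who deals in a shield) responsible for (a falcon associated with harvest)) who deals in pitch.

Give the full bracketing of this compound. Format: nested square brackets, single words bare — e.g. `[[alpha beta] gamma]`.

[pitch [[harvest falcon] [shield steward]]]

Overall it is a kind of steward (specifically "harvest falcon shield steward"); the modifier is "pitch".
"harvest falcon shield steward" → head "steward" (specifically "shield steward"), modifier "harvest falcon".
"harvest falcon" → head "falcon", modifier "harvest".
"shield steward" → head "steward", modifier "shield".
Putting it together: [pitch [[harvest falcon] [shield steward]]].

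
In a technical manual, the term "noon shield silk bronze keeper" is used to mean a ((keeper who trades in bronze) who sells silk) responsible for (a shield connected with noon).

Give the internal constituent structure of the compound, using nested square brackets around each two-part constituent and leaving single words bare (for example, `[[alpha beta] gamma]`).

[[noon shield] [silk [bronze keeper]]]

At the top level: head "keeper" (specifically "silk bronze keeper"); modifier "noon shield".
"noon shield" → head "shield", modifier "noon".
"silk bronze keeper" → head "keeper" (specifically "bronze keeper"), modifier "silk".
"bronze keeper" → head "keeper", modifier "bronze".
So the structure is [[noon shield] [silk [bronze keeper]]].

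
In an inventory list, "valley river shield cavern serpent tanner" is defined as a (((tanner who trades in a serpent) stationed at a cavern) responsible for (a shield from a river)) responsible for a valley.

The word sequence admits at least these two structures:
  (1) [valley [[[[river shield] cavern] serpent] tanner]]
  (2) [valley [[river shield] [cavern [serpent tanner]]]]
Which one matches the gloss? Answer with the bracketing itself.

[valley [[river shield] [cavern [serpent tanner]]]]

The paraphrase's head is the "tanner" part ("river shield cavern serpent tanner"); its modifier is "valley".
That top-level split, carried through the inner groups, gives [valley [[river shield] [cavern [serpent tanner]]]].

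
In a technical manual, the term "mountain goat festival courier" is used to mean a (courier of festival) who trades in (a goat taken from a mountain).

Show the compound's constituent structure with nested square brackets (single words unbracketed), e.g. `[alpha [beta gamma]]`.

[[mountain goat] [festival courier]]

Overall it is a kind of courier (specifically "festival courier"); the modifier is "mountain goat".
"mountain goat" → head "goat", modifier "mountain".
"festival courier" → head "courier", modifier "festival".
So the structure is [[mountain goat] [festival courier]].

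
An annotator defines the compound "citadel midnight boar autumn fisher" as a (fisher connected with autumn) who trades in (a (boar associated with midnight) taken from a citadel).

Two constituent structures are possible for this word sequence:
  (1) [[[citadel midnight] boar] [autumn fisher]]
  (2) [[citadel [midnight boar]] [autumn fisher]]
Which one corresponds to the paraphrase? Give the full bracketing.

The paraphrase's head is the "fisher" part ("autumn fisher"); its modifier is "citadel midnight boar".
That top-level split, carried through the inner groups, gives [[citadel [midnight boar]] [autumn fisher]].

[[citadel [midnight boar]] [autumn fisher]]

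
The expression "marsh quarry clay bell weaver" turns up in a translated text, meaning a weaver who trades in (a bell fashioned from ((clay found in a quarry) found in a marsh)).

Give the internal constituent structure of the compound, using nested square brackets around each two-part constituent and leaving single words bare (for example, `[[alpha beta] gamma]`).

The outermost head in the paraphrase is "weaver", modified by "marsh quarry clay bell".
Within "marsh quarry clay bell", the head is "bell" and the modifier is "marsh quarry clay".
Within "marsh quarry clay", the head is "clay" (specifically "quarry clay") and the modifier is "marsh".
Within "quarry clay", the head is "clay" and the modifier is "quarry".
Assembled: [[[marsh [quarry clay]] bell] weaver].

[[[marsh [quarry clay]] bell] weaver]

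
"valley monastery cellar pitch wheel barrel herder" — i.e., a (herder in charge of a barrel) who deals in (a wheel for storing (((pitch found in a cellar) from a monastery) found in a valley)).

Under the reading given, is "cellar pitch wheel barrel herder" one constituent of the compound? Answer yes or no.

The top-level split is [valley monastery cellar pitch wheel] [barrel herder]; the full structure is [[[valley [monastery [cellar pitch]]] wheel] [barrel herder]].
"cellar pitch wheel barrel herder" straddles a constituent boundary, so it is not a single unit.

no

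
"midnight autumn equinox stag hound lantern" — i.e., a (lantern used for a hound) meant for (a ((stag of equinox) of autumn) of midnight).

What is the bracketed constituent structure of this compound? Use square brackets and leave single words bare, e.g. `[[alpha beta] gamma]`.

[[midnight [autumn [equinox stag]]] [hound lantern]]

Overall it is a kind of lantern (specifically "hound lantern"); the modifier is "midnight autumn equinox stag".
"midnight autumn equinox stag" → head "stag" (specifically "autumn equinox stag"), modifier "midnight".
"autumn equinox stag" → head "stag" (specifically "equinox stag"), modifier "autumn".
"equinox stag" → head "stag", modifier "equinox".
"hound lantern" → head "lantern", modifier "hound".
Putting it together: [[midnight [autumn [equinox stag]]] [hound lantern]].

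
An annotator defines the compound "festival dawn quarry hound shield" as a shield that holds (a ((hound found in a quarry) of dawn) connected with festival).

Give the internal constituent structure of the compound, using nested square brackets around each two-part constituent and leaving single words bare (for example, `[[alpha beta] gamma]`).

Whole compound: head "shield", modifier "festival dawn quarry hound".
"festival dawn quarry hound" → head "hound" (specifically "dawn quarry hound"), modifier "festival".
"dawn quarry hound" → head "hound" (specifically "quarry hound"), modifier "dawn".
"quarry hound" → head "hound", modifier "quarry".
Putting it together: [[festival [dawn [quarry hound]]] shield].

[[festival [dawn [quarry hound]]] shield]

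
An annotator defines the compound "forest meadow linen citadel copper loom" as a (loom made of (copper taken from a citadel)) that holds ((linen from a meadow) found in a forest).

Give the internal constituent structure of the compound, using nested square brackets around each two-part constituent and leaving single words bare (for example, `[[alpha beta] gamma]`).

Whole compound: head "loom" (specifically "citadel copper loom"), modifier "forest meadow linen".
Inside "forest meadow linen": head "linen" (specifically "meadow linen"), modifier "forest".
Inside "meadow linen": head "linen", modifier "meadow".
Inside "citadel copper loom": head "loom", modifier "citadel copper".
Inside "citadel copper": head "copper", modifier "citadel".
So the structure is [[forest [meadow linen]] [[citadel copper] loom]].

[[forest [meadow linen]] [[citadel copper] loom]]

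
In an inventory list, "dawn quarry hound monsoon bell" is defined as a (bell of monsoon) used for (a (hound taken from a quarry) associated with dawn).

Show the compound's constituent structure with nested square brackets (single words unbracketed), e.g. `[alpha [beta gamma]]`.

[[dawn [quarry hound]] [monsoon bell]]

Whole compound: head "bell" (specifically "monsoon bell"), modifier "dawn quarry hound".
Inside "dawn quarry hound": head "hound" (specifically "quarry hound"), modifier "dawn".
Inside "quarry hound": head "hound", modifier "quarry".
Inside "monsoon bell": head "bell", modifier "monsoon".
So the structure is [[dawn [quarry hound]] [monsoon bell]].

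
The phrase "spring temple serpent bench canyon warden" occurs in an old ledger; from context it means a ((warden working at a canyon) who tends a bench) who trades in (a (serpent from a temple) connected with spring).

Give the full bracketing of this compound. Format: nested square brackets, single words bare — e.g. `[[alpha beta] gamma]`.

[[spring [temple serpent]] [bench [canyon warden]]]

The outermost head in the paraphrase is "warden" (specifically "bench canyon warden"), modified by "spring temple serpent".
Within "spring temple serpent", the head is "serpent" (specifically "temple serpent") and the modifier is "spring".
Within "temple serpent", the head is "serpent" and the modifier is "temple".
Within "bench canyon warden", the head is "warden" (specifically "canyon warden") and the modifier is "bench".
Within "canyon warden", the head is "warden" and the modifier is "canyon".
Putting it together: [[spring [temple serpent]] [bench [canyon warden]]].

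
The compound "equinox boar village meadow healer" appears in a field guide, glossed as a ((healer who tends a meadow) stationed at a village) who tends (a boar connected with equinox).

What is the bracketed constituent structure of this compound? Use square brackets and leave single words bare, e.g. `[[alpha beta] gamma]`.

[[equinox boar] [village [meadow healer]]]

Overall it is a kind of healer (specifically "village meadow healer"); the modifier is "equinox boar".
Inside "equinox boar": head "boar", modifier "equinox".
Inside "village meadow healer": head "healer" (specifically "meadow healer"), modifier "village".
Inside "meadow healer": head "healer", modifier "meadow".
So the structure is [[equinox boar] [village [meadow healer]]].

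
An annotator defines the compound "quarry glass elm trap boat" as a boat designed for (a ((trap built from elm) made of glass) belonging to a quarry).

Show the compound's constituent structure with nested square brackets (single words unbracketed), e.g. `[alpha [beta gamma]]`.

At the top level: head "boat"; modifier "quarry glass elm trap".
"quarry glass elm trap" → head "trap" (specifically "glass elm trap"), modifier "quarry".
"glass elm trap" → head "trap" (specifically "elm trap"), modifier "glass".
"elm trap" → head "trap", modifier "elm".
Putting it together: [[quarry [glass [elm trap]]] boat].

[[quarry [glass [elm trap]]] boat]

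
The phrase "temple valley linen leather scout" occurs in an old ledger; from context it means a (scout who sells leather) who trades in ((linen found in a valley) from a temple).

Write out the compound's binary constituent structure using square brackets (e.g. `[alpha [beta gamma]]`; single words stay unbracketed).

[[temple [valley linen]] [leather scout]]

Overall it is a kind of scout (specifically "leather scout"); the modifier is "temple valley linen".
Within "temple valley linen", the head is "linen" (specifically "valley linen") and the modifier is "temple".
Within "valley linen", the head is "linen" and the modifier is "valley".
Within "leather scout", the head is "scout" and the modifier is "leather".
Putting it together: [[temple [valley linen]] [leather scout]].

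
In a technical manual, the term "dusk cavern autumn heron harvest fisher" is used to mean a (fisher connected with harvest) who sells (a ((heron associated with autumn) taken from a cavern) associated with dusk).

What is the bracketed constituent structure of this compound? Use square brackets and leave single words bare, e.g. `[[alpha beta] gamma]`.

[[dusk [cavern [autumn heron]]] [harvest fisher]]

The outermost head in the paraphrase is "fisher" (specifically "harvest fisher"), modified by "dusk cavern autumn heron".
Within "dusk cavern autumn heron", the head is "heron" (specifically "cavern autumn heron") and the modifier is "dusk".
Within "cavern autumn heron", the head is "heron" (specifically "autumn heron") and the modifier is "cavern".
Within "autumn heron", the head is "heron" and the modifier is "autumn".
Within "harvest fisher", the head is "fisher" and the modifier is "harvest".
So the structure is [[dusk [cavern [autumn heron]]] [harvest fisher]].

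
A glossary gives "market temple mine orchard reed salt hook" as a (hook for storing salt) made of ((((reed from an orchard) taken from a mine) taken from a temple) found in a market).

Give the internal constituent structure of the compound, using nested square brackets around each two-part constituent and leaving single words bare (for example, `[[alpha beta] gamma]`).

Whole compound: head "hook" (specifically "salt hook"), modifier "market temple mine orchard reed".
"market temple mine orchard reed" → head "reed" (specifically "temple mine orchard reed"), modifier "market".
"temple mine orchard reed" → head "reed" (specifically "mine orchard reed"), modifier "temple".
"mine orchard reed" → head "reed" (specifically "orchard reed"), modifier "mine".
"orchard reed" → head "reed", modifier "orchard".
"salt hook" → head "hook", modifier "salt".
Putting it together: [[market [temple [mine [orchard reed]]]] [salt hook]].

[[market [temple [mine [orchard reed]]]] [salt hook]]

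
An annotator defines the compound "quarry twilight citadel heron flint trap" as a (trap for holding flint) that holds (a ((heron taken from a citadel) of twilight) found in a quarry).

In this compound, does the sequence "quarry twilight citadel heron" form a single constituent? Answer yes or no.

The paraphrase groups the words so that "quarry twilight citadel heron" is one unit: it corresponds to a single parenthesized sub-phrase.
The full structure is [[quarry [twilight [citadel heron]]] [flint trap]], in which [quarry twilight citadel heron] is a constituent.

yes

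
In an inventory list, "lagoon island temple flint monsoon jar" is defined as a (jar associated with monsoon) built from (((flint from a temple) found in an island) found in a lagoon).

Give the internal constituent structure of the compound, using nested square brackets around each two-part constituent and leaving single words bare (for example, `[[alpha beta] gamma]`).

Overall it is a kind of jar (specifically "monsoon jar"); the modifier is "lagoon island temple flint".
Within "lagoon island temple flint", the head is "flint" (specifically "island temple flint") and the modifier is "lagoon".
Within "island temple flint", the head is "flint" (specifically "temple flint") and the modifier is "island".
Within "temple flint", the head is "flint" and the modifier is "temple".
Within "monsoon jar", the head is "jar" and the modifier is "monsoon".
So the structure is [[lagoon [island [temple flint]]] [monsoon jar]].

[[lagoon [island [temple flint]]] [monsoon jar]]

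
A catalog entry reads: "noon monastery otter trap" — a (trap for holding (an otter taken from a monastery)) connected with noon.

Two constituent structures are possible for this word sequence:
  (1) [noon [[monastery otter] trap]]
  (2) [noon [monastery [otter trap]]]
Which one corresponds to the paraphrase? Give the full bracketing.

[noon [[monastery otter] trap]]

The paraphrase's head is the "trap" part ("monastery otter trap"); its modifier is "noon".
That top-level split, carried through the inner groups, gives [noon [[monastery otter] trap]].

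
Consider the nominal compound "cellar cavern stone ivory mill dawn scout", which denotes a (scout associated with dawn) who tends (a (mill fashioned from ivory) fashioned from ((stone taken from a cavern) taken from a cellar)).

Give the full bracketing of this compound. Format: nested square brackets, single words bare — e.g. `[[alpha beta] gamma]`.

[[[cellar [cavern stone]] [ivory mill]] [dawn scout]]

The outermost head in the paraphrase is "scout" (specifically "dawn scout"), modified by "cellar cavern stone ivory mill".
"cellar cavern stone ivory mill" → head "mill" (specifically "ivory mill"), modifier "cellar cavern stone".
"cellar cavern stone" → head "stone" (specifically "cavern stone"), modifier "cellar".
"cavern stone" → head "stone", modifier "cavern".
"ivory mill" → head "mill", modifier "ivory".
"dawn scout" → head "scout", modifier "dawn".
Putting it together: [[[cellar [cavern stone]] [ivory mill]] [dawn scout]].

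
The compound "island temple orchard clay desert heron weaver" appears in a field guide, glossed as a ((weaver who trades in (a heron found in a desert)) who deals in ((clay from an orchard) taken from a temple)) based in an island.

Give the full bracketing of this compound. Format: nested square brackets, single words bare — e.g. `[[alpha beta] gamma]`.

At the top level: head "weaver" (specifically "temple orchard clay desert heron weaver"); modifier "island".
"temple orchard clay desert heron weaver" → head "weaver" (specifically "desert heron weaver"), modifier "temple orchard clay".
"temple orchard clay" → head "clay" (specifically "orchard clay"), modifier "temple".
"orchard clay" → head "clay", modifier "orchard".
"desert heron weaver" → head "weaver", modifier "desert heron".
"desert heron" → head "heron", modifier "desert".
Putting it together: [island [[temple [orchard clay]] [[desert heron] weaver]]].

[island [[temple [orchard clay]] [[desert heron] weaver]]]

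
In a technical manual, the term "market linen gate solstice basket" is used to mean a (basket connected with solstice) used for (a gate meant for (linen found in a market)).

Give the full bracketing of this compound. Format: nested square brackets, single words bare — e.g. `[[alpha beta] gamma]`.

Whole compound: head "basket" (specifically "solstice basket"), modifier "market linen gate".
"market linen gate" → head "gate", modifier "market linen".
"market linen" → head "linen", modifier "market".
"solstice basket" → head "basket", modifier "solstice".
Putting it together: [[[market linen] gate] [solstice basket]].

[[[market linen] gate] [solstice basket]]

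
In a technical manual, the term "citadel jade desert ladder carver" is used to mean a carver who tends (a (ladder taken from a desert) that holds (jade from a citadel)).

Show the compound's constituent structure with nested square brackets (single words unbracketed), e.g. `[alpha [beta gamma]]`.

[[[citadel jade] [desert ladder]] carver]

Whole compound: head "carver", modifier "citadel jade desert ladder".
Within "citadel jade desert ladder", the head is "ladder" (specifically "desert ladder") and the modifier is "citadel jade".
Within "citadel jade", the head is "jade" and the modifier is "citadel".
Within "desert ladder", the head is "ladder" and the modifier is "desert".
Putting it together: [[[citadel jade] [desert ladder]] carver].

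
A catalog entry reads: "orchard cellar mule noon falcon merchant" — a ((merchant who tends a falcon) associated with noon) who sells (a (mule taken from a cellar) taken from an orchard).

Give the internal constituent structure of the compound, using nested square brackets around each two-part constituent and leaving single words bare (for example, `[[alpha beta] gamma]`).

At the top level: head "merchant" (specifically "noon falcon merchant"); modifier "orchard cellar mule".
Within "orchard cellar mule", the head is "mule" (specifically "cellar mule") and the modifier is "orchard".
Within "cellar mule", the head is "mule" and the modifier is "cellar".
Within "noon falcon merchant", the head is "merchant" (specifically "falcon merchant") and the modifier is "noon".
Within "falcon merchant", the head is "merchant" and the modifier is "falcon".
So the structure is [[orchard [cellar mule]] [noon [falcon merchant]]].

[[orchard [cellar mule]] [noon [falcon merchant]]]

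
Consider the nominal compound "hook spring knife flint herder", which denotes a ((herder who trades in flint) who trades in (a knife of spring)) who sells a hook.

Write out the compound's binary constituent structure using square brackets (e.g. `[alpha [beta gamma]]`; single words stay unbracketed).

[hook [[spring knife] [flint herder]]]

Overall it is a kind of herder (specifically "spring knife flint herder"); the modifier is "hook".
Inside "spring knife flint herder": head "herder" (specifically "flint herder"), modifier "spring knife".
Inside "spring knife": head "knife", modifier "spring".
Inside "flint herder": head "herder", modifier "flint".
Putting it together: [hook [[spring knife] [flint herder]]].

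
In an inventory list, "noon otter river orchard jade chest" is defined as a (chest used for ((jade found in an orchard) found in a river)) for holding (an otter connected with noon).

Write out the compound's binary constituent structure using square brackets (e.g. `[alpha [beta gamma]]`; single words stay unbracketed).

Overall it is a kind of chest (specifically "river orchard jade chest"); the modifier is "noon otter".
"noon otter" → head "otter", modifier "noon".
"river orchard jade chest" → head "chest", modifier "river orchard jade".
"river orchard jade" → head "jade" (specifically "orchard jade"), modifier "river".
"orchard jade" → head "jade", modifier "orchard".
So the structure is [[noon otter] [[river [orchard jade]] chest]].

[[noon otter] [[river [orchard jade]] chest]]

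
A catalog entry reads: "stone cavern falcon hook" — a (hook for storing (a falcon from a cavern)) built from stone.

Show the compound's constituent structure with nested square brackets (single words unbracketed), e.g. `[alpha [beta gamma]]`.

[stone [[cavern falcon] hook]]

Whole compound: head "hook" (specifically "cavern falcon hook"), modifier "stone".
Inside "cavern falcon hook": head "hook", modifier "cavern falcon".
Inside "cavern falcon": head "falcon", modifier "cavern".
So the structure is [stone [[cavern falcon] hook]].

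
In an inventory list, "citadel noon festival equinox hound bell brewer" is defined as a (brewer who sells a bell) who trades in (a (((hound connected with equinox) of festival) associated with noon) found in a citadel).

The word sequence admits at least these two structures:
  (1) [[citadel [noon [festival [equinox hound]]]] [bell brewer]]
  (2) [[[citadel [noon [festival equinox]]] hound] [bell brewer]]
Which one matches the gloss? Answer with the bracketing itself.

[[citadel [noon [festival [equinox hound]]]] [bell brewer]]

The paraphrase's head is the "brewer" part ("bell brewer"); its modifier is "citadel noon festival equinox hound".
That top-level split, carried through the inner groups, gives [[citadel [noon [festival [equinox hound]]]] [bell brewer]].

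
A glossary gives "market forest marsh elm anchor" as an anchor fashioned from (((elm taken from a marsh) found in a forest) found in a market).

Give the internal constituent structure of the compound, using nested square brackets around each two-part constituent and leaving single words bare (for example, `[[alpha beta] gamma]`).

[[market [forest [marsh elm]]] anchor]

At the top level: head "anchor"; modifier "market forest marsh elm".
Inside "market forest marsh elm": head "elm" (specifically "forest marsh elm"), modifier "market".
Inside "forest marsh elm": head "elm" (specifically "marsh elm"), modifier "forest".
Inside "marsh elm": head "elm", modifier "marsh".
Assembled: [[market [forest [marsh elm]]] anchor].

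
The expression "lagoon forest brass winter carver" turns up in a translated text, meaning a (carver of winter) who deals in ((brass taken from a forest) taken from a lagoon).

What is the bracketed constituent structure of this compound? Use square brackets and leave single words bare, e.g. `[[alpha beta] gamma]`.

The outermost head in the paraphrase is "carver" (specifically "winter carver"), modified by "lagoon forest brass".
"lagoon forest brass" → head "brass" (specifically "forest brass"), modifier "lagoon".
"forest brass" → head "brass", modifier "forest".
"winter carver" → head "carver", modifier "winter".
Assembled: [[lagoon [forest brass]] [winter carver]].

[[lagoon [forest brass]] [winter carver]]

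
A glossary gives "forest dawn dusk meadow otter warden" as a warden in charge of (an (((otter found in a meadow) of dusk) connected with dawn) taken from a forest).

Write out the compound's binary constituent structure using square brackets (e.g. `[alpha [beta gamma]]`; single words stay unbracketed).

Whole compound: head "warden", modifier "forest dawn dusk meadow otter".
Within "forest dawn dusk meadow otter", the head is "otter" (specifically "dawn dusk meadow otter") and the modifier is "forest".
Within "dawn dusk meadow otter", the head is "otter" (specifically "dusk meadow otter") and the modifier is "dawn".
Within "dusk meadow otter", the head is "otter" (specifically "meadow otter") and the modifier is "dusk".
Within "meadow otter", the head is "otter" and the modifier is "meadow".
Assembled: [[forest [dawn [dusk [meadow otter]]]] warden].

[[forest [dawn [dusk [meadow otter]]]] warden]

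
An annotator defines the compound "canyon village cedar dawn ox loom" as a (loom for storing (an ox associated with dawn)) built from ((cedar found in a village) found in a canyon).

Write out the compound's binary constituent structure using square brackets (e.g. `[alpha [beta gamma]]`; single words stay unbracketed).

The outermost head in the paraphrase is "loom" (specifically "dawn ox loom"), modified by "canyon village cedar".
Inside "canyon village cedar": head "cedar" (specifically "village cedar"), modifier "canyon".
Inside "village cedar": head "cedar", modifier "village".
Inside "dawn ox loom": head "loom", modifier "dawn ox".
Inside "dawn ox": head "ox", modifier "dawn".
Assembled: [[canyon [village cedar]] [[dawn ox] loom]].

[[canyon [village cedar]] [[dawn ox] loom]]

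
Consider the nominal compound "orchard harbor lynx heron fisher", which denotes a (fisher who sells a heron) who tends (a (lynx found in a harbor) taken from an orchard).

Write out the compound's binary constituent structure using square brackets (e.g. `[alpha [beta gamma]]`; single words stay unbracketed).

At the top level: head "fisher" (specifically "heron fisher"); modifier "orchard harbor lynx".
Within "orchard harbor lynx", the head is "lynx" (specifically "harbor lynx") and the modifier is "orchard".
Within "harbor lynx", the head is "lynx" and the modifier is "harbor".
Within "heron fisher", the head is "fisher" and the modifier is "heron".
So the structure is [[orchard [harbor lynx]] [heron fisher]].

[[orchard [harbor lynx]] [heron fisher]]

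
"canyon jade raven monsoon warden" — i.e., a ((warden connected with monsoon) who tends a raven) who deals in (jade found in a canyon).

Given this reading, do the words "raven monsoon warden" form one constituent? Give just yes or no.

yes

The paraphrase groups the words so that "raven monsoon warden" is one unit: it corresponds to a single parenthesized sub-phrase.
The full structure is [[canyon jade] [raven [monsoon warden]]], in which [raven monsoon warden] is a constituent.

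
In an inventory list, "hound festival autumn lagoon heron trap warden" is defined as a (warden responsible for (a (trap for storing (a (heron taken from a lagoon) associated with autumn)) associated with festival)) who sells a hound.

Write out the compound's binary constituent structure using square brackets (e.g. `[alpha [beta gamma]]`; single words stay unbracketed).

Overall it is a kind of warden (specifically "festival autumn lagoon heron trap warden"); the modifier is "hound".
Within "festival autumn lagoon heron trap warden", the head is "warden" and the modifier is "festival autumn lagoon heron trap".
Within "festival autumn lagoon heron trap", the head is "trap" (specifically "autumn lagoon heron trap") and the modifier is "festival".
Within "autumn lagoon heron trap", the head is "trap" and the modifier is "autumn lagoon heron".
Within "autumn lagoon heron", the head is "heron" (specifically "lagoon heron") and the modifier is "autumn".
Within "lagoon heron", the head is "heron" and the modifier is "lagoon".
So the structure is [hound [[festival [[autumn [lagoon heron]] trap]] warden]].

[hound [[festival [[autumn [lagoon heron]] trap]] warden]]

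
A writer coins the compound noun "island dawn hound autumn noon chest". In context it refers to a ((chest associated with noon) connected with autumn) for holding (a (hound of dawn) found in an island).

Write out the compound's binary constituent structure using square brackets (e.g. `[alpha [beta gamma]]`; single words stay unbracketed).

Whole compound: head "chest" (specifically "autumn noon chest"), modifier "island dawn hound".
Inside "island dawn hound": head "hound" (specifically "dawn hound"), modifier "island".
Inside "dawn hound": head "hound", modifier "dawn".
Inside "autumn noon chest": head "chest" (specifically "noon chest"), modifier "autumn".
Inside "noon chest": head "chest", modifier "noon".
So the structure is [[island [dawn hound]] [autumn [noon chest]]].

[[island [dawn hound]] [autumn [noon chest]]]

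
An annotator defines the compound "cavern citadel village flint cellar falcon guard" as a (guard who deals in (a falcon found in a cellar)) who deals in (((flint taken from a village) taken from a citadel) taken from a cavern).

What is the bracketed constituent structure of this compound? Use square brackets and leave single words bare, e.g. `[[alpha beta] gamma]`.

[[cavern [citadel [village flint]]] [[cellar falcon] guard]]

At the top level: head "guard" (specifically "cellar falcon guard"); modifier "cavern citadel village flint".
Inside "cavern citadel village flint": head "flint" (specifically "citadel village flint"), modifier "cavern".
Inside "citadel village flint": head "flint" (specifically "village flint"), modifier "citadel".
Inside "village flint": head "flint", modifier "village".
Inside "cellar falcon guard": head "guard", modifier "cellar falcon".
Inside "cellar falcon": head "falcon", modifier "cellar".
Putting it together: [[cavern [citadel [village flint]]] [[cellar falcon] guard]].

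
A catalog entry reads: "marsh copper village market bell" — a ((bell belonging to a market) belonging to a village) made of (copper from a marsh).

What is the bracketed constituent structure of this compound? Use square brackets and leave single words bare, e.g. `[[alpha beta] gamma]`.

[[marsh copper] [village [market bell]]]

At the top level: head "bell" (specifically "village market bell"); modifier "marsh copper".
"marsh copper" → head "copper", modifier "marsh".
"village market bell" → head "bell" (specifically "market bell"), modifier "village".
"market bell" → head "bell", modifier "market".
Putting it together: [[marsh copper] [village [market bell]]].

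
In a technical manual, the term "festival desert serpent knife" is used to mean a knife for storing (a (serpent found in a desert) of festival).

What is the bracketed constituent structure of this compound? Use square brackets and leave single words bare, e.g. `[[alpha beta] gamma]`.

Whole compound: head "knife", modifier "festival desert serpent".
Within "festival desert serpent", the head is "serpent" (specifically "desert serpent") and the modifier is "festival".
Within "desert serpent", the head is "serpent" and the modifier is "desert".
Assembled: [[festival [desert serpent]] knife].

[[festival [desert serpent]] knife]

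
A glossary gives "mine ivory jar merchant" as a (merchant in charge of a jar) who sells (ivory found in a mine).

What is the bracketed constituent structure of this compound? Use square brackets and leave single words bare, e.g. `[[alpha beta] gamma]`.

At the top level: head "merchant" (specifically "jar merchant"); modifier "mine ivory".
Within "mine ivory", the head is "ivory" and the modifier is "mine".
Within "jar merchant", the head is "merchant" and the modifier is "jar".
Assembled: [[mine ivory] [jar merchant]].

[[mine ivory] [jar merchant]]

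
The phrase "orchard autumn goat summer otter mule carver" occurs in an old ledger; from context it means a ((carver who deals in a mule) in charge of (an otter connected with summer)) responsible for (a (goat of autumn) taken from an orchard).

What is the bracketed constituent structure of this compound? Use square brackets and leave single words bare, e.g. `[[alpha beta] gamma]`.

[[orchard [autumn goat]] [[summer otter] [mule carver]]]

The outermost head in the paraphrase is "carver" (specifically "summer otter mule carver"), modified by "orchard autumn goat".
Inside "orchard autumn goat": head "goat" (specifically "autumn goat"), modifier "orchard".
Inside "autumn goat": head "goat", modifier "autumn".
Inside "summer otter mule carver": head "carver" (specifically "mule carver"), modifier "summer otter".
Inside "summer otter": head "otter", modifier "summer".
Inside "mule carver": head "carver", modifier "mule".
Assembled: [[orchard [autumn goat]] [[summer otter] [mule carver]]].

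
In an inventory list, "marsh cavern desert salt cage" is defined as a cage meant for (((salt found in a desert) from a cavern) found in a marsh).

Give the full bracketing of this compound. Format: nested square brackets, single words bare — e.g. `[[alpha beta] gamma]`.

[[marsh [cavern [desert salt]]] cage]

The outermost head in the paraphrase is "cage", modified by "marsh cavern desert salt".
Inside "marsh cavern desert salt": head "salt" (specifically "cavern desert salt"), modifier "marsh".
Inside "cavern desert salt": head "salt" (specifically "desert salt"), modifier "cavern".
Inside "desert salt": head "salt", modifier "desert".
Putting it together: [[marsh [cavern [desert salt]]] cage].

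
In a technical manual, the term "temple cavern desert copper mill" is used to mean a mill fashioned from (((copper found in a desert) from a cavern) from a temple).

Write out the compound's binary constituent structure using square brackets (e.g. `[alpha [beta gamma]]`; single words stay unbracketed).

Whole compound: head "mill", modifier "temple cavern desert copper".
"temple cavern desert copper" → head "copper" (specifically "cavern desert copper"), modifier "temple".
"cavern desert copper" → head "copper" (specifically "desert copper"), modifier "cavern".
"desert copper" → head "copper", modifier "desert".
So the structure is [[temple [cavern [desert copper]]] mill].

[[temple [cavern [desert copper]]] mill]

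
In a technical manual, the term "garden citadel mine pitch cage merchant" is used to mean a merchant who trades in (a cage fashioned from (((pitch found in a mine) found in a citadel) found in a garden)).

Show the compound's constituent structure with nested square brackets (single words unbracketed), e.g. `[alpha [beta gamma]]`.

[[[garden [citadel [mine pitch]]] cage] merchant]

The outermost head in the paraphrase is "merchant", modified by "garden citadel mine pitch cage".
Inside "garden citadel mine pitch cage": head "cage", modifier "garden citadel mine pitch".
Inside "garden citadel mine pitch": head "pitch" (specifically "citadel mine pitch"), modifier "garden".
Inside "citadel mine pitch": head "pitch" (specifically "mine pitch"), modifier "citadel".
Inside "mine pitch": head "pitch", modifier "mine".
So the structure is [[[garden [citadel [mine pitch]]] cage] merchant].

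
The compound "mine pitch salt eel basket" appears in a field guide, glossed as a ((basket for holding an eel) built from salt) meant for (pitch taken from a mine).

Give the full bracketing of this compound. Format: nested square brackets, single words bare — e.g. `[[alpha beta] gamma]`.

[[mine pitch] [salt [eel basket]]]

Overall it is a kind of basket (specifically "salt eel basket"); the modifier is "mine pitch".
Inside "mine pitch": head "pitch", modifier "mine".
Inside "salt eel basket": head "basket" (specifically "eel basket"), modifier "salt".
Inside "eel basket": head "basket", modifier "eel".
So the structure is [[mine pitch] [salt [eel basket]]].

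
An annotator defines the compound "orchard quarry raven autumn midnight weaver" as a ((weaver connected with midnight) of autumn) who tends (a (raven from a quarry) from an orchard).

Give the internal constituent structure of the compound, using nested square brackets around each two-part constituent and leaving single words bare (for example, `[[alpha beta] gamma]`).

[[orchard [quarry raven]] [autumn [midnight weaver]]]

The outermost head in the paraphrase is "weaver" (specifically "autumn midnight weaver"), modified by "orchard quarry raven".
Inside "orchard quarry raven": head "raven" (specifically "quarry raven"), modifier "orchard".
Inside "quarry raven": head "raven", modifier "quarry".
Inside "autumn midnight weaver": head "weaver" (specifically "midnight weaver"), modifier "autumn".
Inside "midnight weaver": head "weaver", modifier "midnight".
So the structure is [[orchard [quarry raven]] [autumn [midnight weaver]]].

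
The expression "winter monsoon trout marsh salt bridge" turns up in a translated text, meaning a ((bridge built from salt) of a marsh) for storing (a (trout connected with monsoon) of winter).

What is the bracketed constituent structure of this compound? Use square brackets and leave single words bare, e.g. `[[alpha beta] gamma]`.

[[winter [monsoon trout]] [marsh [salt bridge]]]

At the top level: head "bridge" (specifically "marsh salt bridge"); modifier "winter monsoon trout".
Within "winter monsoon trout", the head is "trout" (specifically "monsoon trout") and the modifier is "winter".
Within "monsoon trout", the head is "trout" and the modifier is "monsoon".
Within "marsh salt bridge", the head is "bridge" (specifically "salt bridge") and the modifier is "marsh".
Within "salt bridge", the head is "bridge" and the modifier is "salt".
Putting it together: [[winter [monsoon trout]] [marsh [salt bridge]]].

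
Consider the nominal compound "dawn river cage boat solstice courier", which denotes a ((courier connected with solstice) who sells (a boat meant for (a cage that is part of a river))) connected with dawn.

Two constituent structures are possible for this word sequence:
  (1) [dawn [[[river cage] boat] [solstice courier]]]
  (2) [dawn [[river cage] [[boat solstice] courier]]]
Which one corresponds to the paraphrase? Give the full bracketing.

The paraphrase's head is the "courier" part ("river cage boat solstice courier"); its modifier is "dawn".
That top-level split, carried through the inner groups, gives [dawn [[[river cage] boat] [solstice courier]]].

[dawn [[[river cage] boat] [solstice courier]]]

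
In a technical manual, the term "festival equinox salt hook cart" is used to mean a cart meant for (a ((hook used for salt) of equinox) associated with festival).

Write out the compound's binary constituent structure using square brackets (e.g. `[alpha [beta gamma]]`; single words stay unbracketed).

[[festival [equinox [salt hook]]] cart]

Overall it is a kind of cart; the modifier is "festival equinox salt hook".
"festival equinox salt hook" → head "hook" (specifically "equinox salt hook"), modifier "festival".
"equinox salt hook" → head "hook" (specifically "salt hook"), modifier "equinox".
"salt hook" → head "hook", modifier "salt".
Putting it together: [[festival [equinox [salt hook]]] cart].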